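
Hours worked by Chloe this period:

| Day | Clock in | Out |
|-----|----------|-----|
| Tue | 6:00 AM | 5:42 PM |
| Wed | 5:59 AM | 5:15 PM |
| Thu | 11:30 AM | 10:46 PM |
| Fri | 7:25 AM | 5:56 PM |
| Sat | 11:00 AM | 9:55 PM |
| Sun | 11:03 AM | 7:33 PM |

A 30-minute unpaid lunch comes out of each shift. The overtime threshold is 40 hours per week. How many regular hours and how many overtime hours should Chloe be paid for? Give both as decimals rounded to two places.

Tue: 6:00 AM–5:42 PM = 11 h 42 min; less 30 min break → 11 h 12 min
Wed: 5:59 AM–5:15 PM = 11 h 16 min; less 30 min break → 10 h 46 min
Thu: 11:30 AM–10:46 PM = 11 h 16 min; less 30 min break → 10 h 46 min
Fri: 7:25 AM–5:56 PM = 10 h 31 min; less 30 min break → 10 h 1 min
Sat: 11:00 AM–9:55 PM = 10 h 55 min; less 30 min break → 10 h 25 min
Sun: 11:03 AM–7:33 PM = 8 h 30 min; less 30 min break → 8 h 0 min
Total worked: 61 h 10 min = 61.17 h.
Threshold 40 h → overtime 21 h 10 min, regular 40 h 0 min.

Regular 40.00 hours, overtime 21.17 hours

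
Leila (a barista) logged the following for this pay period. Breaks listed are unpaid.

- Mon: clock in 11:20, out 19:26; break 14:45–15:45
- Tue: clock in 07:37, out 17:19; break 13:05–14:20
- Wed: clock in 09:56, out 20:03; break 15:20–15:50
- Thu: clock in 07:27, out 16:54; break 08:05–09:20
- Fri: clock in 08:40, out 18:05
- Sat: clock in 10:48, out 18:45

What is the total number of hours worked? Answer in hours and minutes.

Mon: 11:20–19:26 = 8 h 6 min; less 60 min break → 7 h 6 min
Tue: 07:37–17:19 = 9 h 42 min; less 75 min break → 8 h 27 min
Wed: 09:56–20:03 = 10 h 7 min; less 30 min break → 9 h 37 min
Thu: 07:27–16:54 = 9 h 27 min; less 75 min break → 8 h 12 min
Fri: 08:40–18:05 = 9 h 25 min
Sat: 10:48–18:45 = 7 h 57 min
Total: 7 h 6 min + 8 h 27 min + 9 h 37 min + 8 h 12 min + 9 h 25 min + 7 h 57 min = 50 h 44 min.

50 h 44 min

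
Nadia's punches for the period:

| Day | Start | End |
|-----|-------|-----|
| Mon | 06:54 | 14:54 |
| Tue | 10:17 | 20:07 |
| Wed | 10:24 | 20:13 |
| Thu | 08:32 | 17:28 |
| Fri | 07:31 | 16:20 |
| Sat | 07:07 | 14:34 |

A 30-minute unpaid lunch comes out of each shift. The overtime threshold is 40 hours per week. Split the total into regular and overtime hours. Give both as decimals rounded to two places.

Regular 40.00 hours, overtime 9.85 hours

Mon: 06:54–14:54 = 8 h 0 min; less 30 min break → 7 h 30 min
Tue: 10:17–20:07 = 9 h 50 min; less 30 min break → 9 h 20 min
Wed: 10:24–20:13 = 9 h 49 min; less 30 min break → 9 h 19 min
Thu: 08:32–17:28 = 8 h 56 min; less 30 min break → 8 h 26 min
Fri: 07:31–16:20 = 8 h 49 min; less 30 min break → 8 h 19 min
Sat: 07:07–14:34 = 7 h 27 min; less 30 min break → 6 h 57 min
Total worked: 49 h 51 min = 49.85 h.
Threshold 40 h → overtime 9 h 51 min, regular 40 h 0 min.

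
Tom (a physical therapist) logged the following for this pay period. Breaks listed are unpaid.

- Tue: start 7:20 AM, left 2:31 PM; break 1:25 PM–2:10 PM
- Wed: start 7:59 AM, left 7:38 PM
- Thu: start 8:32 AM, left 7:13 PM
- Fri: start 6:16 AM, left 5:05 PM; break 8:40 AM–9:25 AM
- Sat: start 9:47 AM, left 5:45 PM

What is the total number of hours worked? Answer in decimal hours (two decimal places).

Tue: 7:20 AM–2:31 PM = 7 h 11 min; less 45 min break → 6 h 26 min
Wed: 7:59 AM–7:38 PM = 11 h 39 min
Thu: 8:32 AM–7:13 PM = 10 h 41 min
Fri: 6:16 AM–5:05 PM = 10 h 49 min; less 45 min break → 10 h 4 min
Sat: 9:47 AM–5:45 PM = 7 h 58 min
Total: 6 h 26 min + 11 h 39 min + 10 h 41 min + 10 h 4 min + 7 h 58 min = 46 h 48 min.

46.80 hours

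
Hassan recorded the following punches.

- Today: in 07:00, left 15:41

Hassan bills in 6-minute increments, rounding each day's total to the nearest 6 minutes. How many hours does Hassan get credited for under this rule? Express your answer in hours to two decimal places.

8.70 hours

Today: 07:00–15:41 = 8 h 41 min → rounds to 8 h 42 min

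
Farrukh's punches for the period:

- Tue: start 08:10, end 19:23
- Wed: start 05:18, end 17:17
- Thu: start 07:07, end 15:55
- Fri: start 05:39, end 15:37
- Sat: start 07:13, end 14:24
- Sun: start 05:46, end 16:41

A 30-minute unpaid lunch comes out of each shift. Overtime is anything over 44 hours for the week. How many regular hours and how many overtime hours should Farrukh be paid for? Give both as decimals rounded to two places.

Tue: 08:10–19:23 = 11 h 13 min; less 30 min break → 10 h 43 min
Wed: 05:18–17:17 = 11 h 59 min; less 30 min break → 11 h 29 min
Thu: 07:07–15:55 = 8 h 48 min; less 30 min break → 8 h 18 min
Fri: 05:39–15:37 = 9 h 58 min; less 30 min break → 9 h 28 min
Sat: 07:13–14:24 = 7 h 11 min; less 30 min break → 6 h 41 min
Sun: 05:46–16:41 = 10 h 55 min; less 30 min break → 10 h 25 min
Total worked: 57 h 4 min = 57.07 h.
Threshold 44 h → overtime 13 h 4 min, regular 44 h 0 min.

Regular 44.00 hours, overtime 13.07 hours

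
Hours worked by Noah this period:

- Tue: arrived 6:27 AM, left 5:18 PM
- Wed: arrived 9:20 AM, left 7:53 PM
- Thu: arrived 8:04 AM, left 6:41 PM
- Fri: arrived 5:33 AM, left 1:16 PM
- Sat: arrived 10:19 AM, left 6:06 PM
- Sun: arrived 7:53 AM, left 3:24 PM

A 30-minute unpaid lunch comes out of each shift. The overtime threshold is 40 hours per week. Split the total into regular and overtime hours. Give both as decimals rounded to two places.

Regular 40.00 hours, overtime 12.03 hours

Tue: 6:27 AM–5:18 PM = 10 h 51 min; less 30 min break → 10 h 21 min
Wed: 9:20 AM–7:53 PM = 10 h 33 min; less 30 min break → 10 h 3 min
Thu: 8:04 AM–6:41 PM = 10 h 37 min; less 30 min break → 10 h 7 min
Fri: 5:33 AM–1:16 PM = 7 h 43 min; less 30 min break → 7 h 13 min
Sat: 10:19 AM–6:06 PM = 7 h 47 min; less 30 min break → 7 h 17 min
Sun: 7:53 AM–3:24 PM = 7 h 31 min; less 30 min break → 7 h 1 min
Total worked: 52 h 2 min = 52.03 h.
Threshold 40 h → overtime 12 h 2 min, regular 40 h 0 min.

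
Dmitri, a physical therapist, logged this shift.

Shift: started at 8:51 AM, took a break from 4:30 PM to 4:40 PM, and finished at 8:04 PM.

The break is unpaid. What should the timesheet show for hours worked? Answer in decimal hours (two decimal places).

Shift: 8:51 AM–8:04 PM = 11 h 13 min; less 10 min break → 11 h 3 min

11.05 hours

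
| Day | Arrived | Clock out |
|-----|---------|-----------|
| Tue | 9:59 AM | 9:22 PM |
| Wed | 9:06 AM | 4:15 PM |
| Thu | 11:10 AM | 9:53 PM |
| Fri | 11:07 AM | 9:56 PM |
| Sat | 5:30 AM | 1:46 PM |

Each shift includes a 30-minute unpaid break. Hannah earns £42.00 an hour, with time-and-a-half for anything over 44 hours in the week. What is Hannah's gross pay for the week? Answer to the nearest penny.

£1963.50

Tue: 9:59 AM–9:22 PM = 11 h 23 min; less 30 min break → 10 h 53 min
Wed: 9:06 AM–4:15 PM = 7 h 9 min; less 30 min break → 6 h 39 min
Thu: 11:10 AM–9:53 PM = 10 h 43 min; less 30 min break → 10 h 13 min
Fri: 11:07 AM–9:56 PM = 10 h 49 min; less 30 min break → 10 h 19 min
Sat: 5:30 AM–1:46 PM = 8 h 16 min; less 30 min break → 7 h 46 min
Total worked: 45 h 50 min = 2750 min.
Regular 44 h 0 min = 2640 min at £42.00/h; overtime 1 h 50 min = 110 min at £63.00/h.
Pay = (2640 × £42.00 + 110 × £63.00) ÷ 60 = £1963.50.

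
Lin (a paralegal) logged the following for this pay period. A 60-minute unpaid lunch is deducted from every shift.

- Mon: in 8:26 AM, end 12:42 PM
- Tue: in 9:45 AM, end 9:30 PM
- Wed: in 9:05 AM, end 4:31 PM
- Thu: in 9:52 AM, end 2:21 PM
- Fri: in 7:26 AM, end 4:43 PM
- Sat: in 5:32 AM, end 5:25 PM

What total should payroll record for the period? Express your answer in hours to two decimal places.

Mon: 8:26 AM–12:42 PM = 4 h 16 min; less 60 min break → 3 h 16 min
Tue: 9:45 AM–9:30 PM = 11 h 45 min; less 60 min break → 10 h 45 min
Wed: 9:05 AM–4:31 PM = 7 h 26 min; less 60 min break → 6 h 26 min
Thu: 9:52 AM–2:21 PM = 4 h 29 min; less 60 min break → 3 h 29 min
Fri: 7:26 AM–4:43 PM = 9 h 17 min; less 60 min break → 8 h 17 min
Sat: 5:32 AM–5:25 PM = 11 h 53 min; less 60 min break → 10 h 53 min
Total: 3 h 16 min + 10 h 45 min + 6 h 26 min + 3 h 29 min + 8 h 17 min + 10 h 53 min = 43 h 6 min.

43.10 hours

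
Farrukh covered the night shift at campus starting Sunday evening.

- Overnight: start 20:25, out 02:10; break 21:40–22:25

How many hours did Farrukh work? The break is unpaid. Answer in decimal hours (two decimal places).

5.00 hours

Overnight: 20:25 → midnight = 3 h 35 min; midnight → 02:10 = 2 h 10 min; span 5 h 45 min; less 45 min break → 5 h 0 min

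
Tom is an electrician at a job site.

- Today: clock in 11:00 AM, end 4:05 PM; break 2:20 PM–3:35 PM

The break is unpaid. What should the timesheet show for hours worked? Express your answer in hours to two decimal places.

Today: 11:00 AM–4:05 PM = 5 h 5 min; less 75 min break → 3 h 50 min

3.83 hours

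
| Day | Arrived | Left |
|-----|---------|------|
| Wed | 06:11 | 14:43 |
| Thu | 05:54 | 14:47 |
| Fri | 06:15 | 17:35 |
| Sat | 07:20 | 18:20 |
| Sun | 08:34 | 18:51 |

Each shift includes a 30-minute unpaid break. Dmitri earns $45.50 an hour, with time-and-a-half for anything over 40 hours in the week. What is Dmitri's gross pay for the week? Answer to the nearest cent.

Wed: 06:11–14:43 = 8 h 32 min; less 30 min break → 8 h 2 min
Thu: 05:54–14:47 = 8 h 53 min; less 30 min break → 8 h 23 min
Fri: 06:15–17:35 = 11 h 20 min; less 30 min break → 10 h 50 min
Sat: 07:20–18:20 = 11 h 0 min; less 30 min break → 10 h 30 min
Sun: 08:34–18:51 = 10 h 17 min; less 30 min break → 9 h 47 min
Total worked: 47 h 32 min = 2852 min.
Regular 40 h 0 min = 2400 min at $45.50/h; overtime 7 h 32 min = 452 min at $68.25/h.
Pay = (2400 × $45.50 + 452 × $68.25) ÷ 60 = $2334.15.

$2334.15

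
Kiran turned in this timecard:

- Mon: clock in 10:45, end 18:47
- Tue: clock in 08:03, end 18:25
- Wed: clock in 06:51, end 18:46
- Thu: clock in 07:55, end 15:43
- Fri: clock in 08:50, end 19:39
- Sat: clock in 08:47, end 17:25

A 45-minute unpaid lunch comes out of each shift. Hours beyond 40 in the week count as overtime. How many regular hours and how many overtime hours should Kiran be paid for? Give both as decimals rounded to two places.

Regular 40.00 hours, overtime 13.07 hours

Mon: 10:45–18:47 = 8 h 2 min; less 45 min break → 7 h 17 min
Tue: 08:03–18:25 = 10 h 22 min; less 45 min break → 9 h 37 min
Wed: 06:51–18:46 = 11 h 55 min; less 45 min break → 11 h 10 min
Thu: 07:55–15:43 = 7 h 48 min; less 45 min break → 7 h 3 min
Fri: 08:50–19:39 = 10 h 49 min; less 45 min break → 10 h 4 min
Sat: 08:47–17:25 = 8 h 38 min; less 45 min break → 7 h 53 min
Total worked: 53 h 4 min = 53.07 h.
Threshold 40 h → overtime 13 h 4 min, regular 40 h 0 min.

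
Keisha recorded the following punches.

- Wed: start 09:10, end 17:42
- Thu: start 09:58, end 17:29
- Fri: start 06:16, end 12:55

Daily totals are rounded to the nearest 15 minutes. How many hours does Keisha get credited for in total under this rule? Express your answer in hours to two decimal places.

22.75 hours

Wed: 09:10–17:42 = 8 h 32 min → rounds to 8 h 30 min
Thu: 09:58–17:29 = 7 h 31 min → rounds to 7 h 30 min
Fri: 06:16–12:55 = 6 h 39 min → rounds to 6 h 45 min
Total credited: 22 h 45 min.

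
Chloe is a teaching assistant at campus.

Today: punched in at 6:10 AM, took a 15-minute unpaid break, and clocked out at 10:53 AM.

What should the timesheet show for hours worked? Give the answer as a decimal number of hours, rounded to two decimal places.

4.47 hours

Today: 6:10 AM–10:53 AM = 4 h 43 min; less 15 min break → 4 h 28 min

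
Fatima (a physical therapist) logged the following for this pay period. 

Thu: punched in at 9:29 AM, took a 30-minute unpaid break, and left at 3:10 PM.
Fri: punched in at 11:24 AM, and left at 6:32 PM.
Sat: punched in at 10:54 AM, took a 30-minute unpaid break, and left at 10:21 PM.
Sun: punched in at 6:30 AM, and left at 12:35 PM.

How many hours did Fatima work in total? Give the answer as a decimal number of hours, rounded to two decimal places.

Thu: 9:29 AM–3:10 PM = 5 h 41 min; less 30 min break → 5 h 11 min
Fri: 11:24 AM–6:32 PM = 7 h 8 min
Sat: 10:54 AM–10:21 PM = 11 h 27 min; less 30 min break → 10 h 57 min
Sun: 6:30 AM–12:35 PM = 6 h 5 min
Total: 5 h 11 min + 7 h 8 min + 10 h 57 min + 6 h 5 min = 29 h 21 min.

29.35 hours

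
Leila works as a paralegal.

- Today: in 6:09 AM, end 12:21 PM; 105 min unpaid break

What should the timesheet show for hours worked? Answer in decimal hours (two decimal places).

Today: 6:09 AM–12:21 PM = 6 h 12 min; less 105 min break → 4 h 27 min

4.45 hours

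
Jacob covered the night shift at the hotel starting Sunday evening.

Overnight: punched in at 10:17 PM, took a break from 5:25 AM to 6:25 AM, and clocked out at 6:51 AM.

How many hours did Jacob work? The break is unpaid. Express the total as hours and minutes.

Overnight: 10:17 PM → midnight = 1 h 43 min; midnight → 6:51 AM = 6 h 51 min; span 8 h 34 min; less 60 min break → 7 h 34 min

7 h 34 min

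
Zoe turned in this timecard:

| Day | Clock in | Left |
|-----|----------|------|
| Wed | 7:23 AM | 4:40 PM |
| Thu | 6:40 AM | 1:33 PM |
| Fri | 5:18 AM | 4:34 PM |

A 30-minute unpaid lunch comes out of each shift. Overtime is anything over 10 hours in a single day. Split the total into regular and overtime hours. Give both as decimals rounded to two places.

Regular 25.17 hours, overtime 0.77 hours

Wed: 7:23 AM–4:40 PM = 9 h 17 min; less 30 min break → 8 h 47 min
Thu: 6:40 AM–1:33 PM = 6 h 53 min; less 30 min break → 6 h 23 min
Fri: 5:18 AM–4:34 PM = 11 h 16 min; less 30 min break → 10 h 46 min
Wed reg 8 h 47 min / OT 0 h 0 min; Thu reg 6 h 23 min / OT 0 h 0 min; Fri reg 10 h 0 min / OT 0 h 46 min.
Totals: regular 25 h 10 min, overtime 0 h 46 min.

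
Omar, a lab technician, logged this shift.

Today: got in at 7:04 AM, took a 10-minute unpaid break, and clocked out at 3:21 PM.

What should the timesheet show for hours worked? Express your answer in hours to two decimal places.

Today: 7:04 AM–3:21 PM = 8 h 17 min; less 10 min break → 8 h 7 min

8.12 hours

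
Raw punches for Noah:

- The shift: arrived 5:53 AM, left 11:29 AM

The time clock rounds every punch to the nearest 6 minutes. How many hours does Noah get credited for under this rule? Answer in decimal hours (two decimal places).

The shift: in 5:53 AM→5:54 AM, out 11:29 AM→11:30 AM; 5 h 36 min

5.60 hours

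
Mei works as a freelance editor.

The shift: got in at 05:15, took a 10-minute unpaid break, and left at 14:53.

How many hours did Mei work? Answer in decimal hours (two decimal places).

9.47 hours

The shift: 05:15–14:53 = 9 h 38 min; less 10 min break → 9 h 28 min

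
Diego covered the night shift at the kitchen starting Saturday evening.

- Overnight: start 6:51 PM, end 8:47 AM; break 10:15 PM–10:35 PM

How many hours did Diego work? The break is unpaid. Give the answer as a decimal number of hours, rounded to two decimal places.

13.60 hours

Overnight: 6:51 PM → midnight = 5 h 9 min; midnight → 8:47 AM = 8 h 47 min; span 13 h 56 min; less 20 min break → 13 h 36 min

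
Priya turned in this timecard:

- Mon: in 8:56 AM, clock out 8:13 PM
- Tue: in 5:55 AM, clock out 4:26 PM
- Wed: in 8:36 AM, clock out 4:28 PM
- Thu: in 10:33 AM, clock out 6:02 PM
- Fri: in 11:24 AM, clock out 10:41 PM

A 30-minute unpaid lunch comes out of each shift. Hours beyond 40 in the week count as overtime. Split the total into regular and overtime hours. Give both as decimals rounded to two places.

Regular 40.00 hours, overtime 5.93 hours

Mon: 8:56 AM–8:13 PM = 11 h 17 min; less 30 min break → 10 h 47 min
Tue: 5:55 AM–4:26 PM = 10 h 31 min; less 30 min break → 10 h 1 min
Wed: 8:36 AM–4:28 PM = 7 h 52 min; less 30 min break → 7 h 22 min
Thu: 10:33 AM–6:02 PM = 7 h 29 min; less 30 min break → 6 h 59 min
Fri: 11:24 AM–10:41 PM = 11 h 17 min; less 30 min break → 10 h 47 min
Total worked: 45 h 56 min = 45.93 h.
Threshold 40 h → overtime 5 h 56 min, regular 40 h 0 min.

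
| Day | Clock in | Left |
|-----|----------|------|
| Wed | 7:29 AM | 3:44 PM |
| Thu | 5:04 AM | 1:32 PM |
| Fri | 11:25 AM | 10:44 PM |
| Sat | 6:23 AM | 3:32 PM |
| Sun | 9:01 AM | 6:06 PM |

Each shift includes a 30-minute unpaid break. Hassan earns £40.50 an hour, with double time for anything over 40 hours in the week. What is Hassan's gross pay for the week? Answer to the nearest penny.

£1925.10

Wed: 7:29 AM–3:44 PM = 8 h 15 min; less 30 min break → 7 h 45 min
Thu: 5:04 AM–1:32 PM = 8 h 28 min; less 30 min break → 7 h 58 min
Fri: 11:25 AM–10:44 PM = 11 h 19 min; less 30 min break → 10 h 49 min
Sat: 6:23 AM–3:32 PM = 9 h 9 min; less 30 min break → 8 h 39 min
Sun: 9:01 AM–6:06 PM = 9 h 5 min; less 30 min break → 8 h 35 min
Total worked: 43 h 46 min = 2626 min.
Regular 40 h 0 min = 2400 min at £40.50/h; overtime 3 h 46 min = 226 min at £81.00/h.
Pay = (2400 × £40.50 + 226 × £81.00) ÷ 60 = £1925.10.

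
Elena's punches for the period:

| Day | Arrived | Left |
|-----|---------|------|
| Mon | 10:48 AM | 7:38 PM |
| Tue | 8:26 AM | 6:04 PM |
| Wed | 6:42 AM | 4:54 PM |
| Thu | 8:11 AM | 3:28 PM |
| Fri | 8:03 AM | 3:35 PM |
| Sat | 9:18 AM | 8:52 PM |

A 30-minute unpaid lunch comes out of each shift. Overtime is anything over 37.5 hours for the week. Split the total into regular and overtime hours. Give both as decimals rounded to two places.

Regular 37.50 hours, overtime 14.55 hours

Mon: 10:48 AM–7:38 PM = 8 h 50 min; less 30 min break → 8 h 20 min
Tue: 8:26 AM–6:04 PM = 9 h 38 min; less 30 min break → 9 h 8 min
Wed: 6:42 AM–4:54 PM = 10 h 12 min; less 30 min break → 9 h 42 min
Thu: 8:11 AM–3:28 PM = 7 h 17 min; less 30 min break → 6 h 47 min
Fri: 8:03 AM–3:35 PM = 7 h 32 min; less 30 min break → 7 h 2 min
Sat: 9:18 AM–8:52 PM = 11 h 34 min; less 30 min break → 11 h 4 min
Total worked: 52 h 3 min = 52.05 h.
Threshold 37.5 h → overtime 14 h 33 min, regular 37 h 30 min.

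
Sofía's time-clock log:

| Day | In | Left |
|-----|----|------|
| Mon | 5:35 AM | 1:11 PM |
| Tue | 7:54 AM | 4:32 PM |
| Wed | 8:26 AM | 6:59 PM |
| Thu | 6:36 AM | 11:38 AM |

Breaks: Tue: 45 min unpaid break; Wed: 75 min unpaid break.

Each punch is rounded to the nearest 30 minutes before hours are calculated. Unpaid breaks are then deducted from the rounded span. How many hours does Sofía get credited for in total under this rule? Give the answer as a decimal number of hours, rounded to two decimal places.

Mon: in 5:35 AM→5:30 AM, out 1:11 PM→1:00 PM; 7 h 30 min
Tue: in 7:54 AM→8:00 AM, out 4:32 PM→4:30 PM; 8 h 30 min − 45 min = 7 h 45 min
Wed: in 8:26 AM→8:30 AM, out 6:59 PM→7:00 PM; 10 h 30 min − 75 min = 9 h 15 min
Thu: in 6:36 AM→6:30 AM, out 11:38 AM→11:30 AM; 5 h 0 min
Total credited: 29 h 30 min.

29.50 hours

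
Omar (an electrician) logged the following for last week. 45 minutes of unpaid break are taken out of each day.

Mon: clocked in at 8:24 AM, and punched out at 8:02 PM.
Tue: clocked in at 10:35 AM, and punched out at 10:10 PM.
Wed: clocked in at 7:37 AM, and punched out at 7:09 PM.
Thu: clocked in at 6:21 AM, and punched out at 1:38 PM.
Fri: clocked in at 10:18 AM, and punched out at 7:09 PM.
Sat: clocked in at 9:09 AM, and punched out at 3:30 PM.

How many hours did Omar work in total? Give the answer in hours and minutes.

52 h 44 min

Mon: 8:24 AM–8:02 PM = 11 h 38 min; less 45 min break → 10 h 53 min
Tue: 10:35 AM–10:10 PM = 11 h 35 min; less 45 min break → 10 h 50 min
Wed: 7:37 AM–7:09 PM = 11 h 32 min; less 45 min break → 10 h 47 min
Thu: 6:21 AM–1:38 PM = 7 h 17 min; less 45 min break → 6 h 32 min
Fri: 10:18 AM–7:09 PM = 8 h 51 min; less 45 min break → 8 h 6 min
Sat: 9:09 AM–3:30 PM = 6 h 21 min; less 45 min break → 5 h 36 min
Total: 10 h 53 min + 10 h 50 min + 10 h 47 min + 6 h 32 min + 8 h 6 min + 5 h 36 min = 52 h 44 min.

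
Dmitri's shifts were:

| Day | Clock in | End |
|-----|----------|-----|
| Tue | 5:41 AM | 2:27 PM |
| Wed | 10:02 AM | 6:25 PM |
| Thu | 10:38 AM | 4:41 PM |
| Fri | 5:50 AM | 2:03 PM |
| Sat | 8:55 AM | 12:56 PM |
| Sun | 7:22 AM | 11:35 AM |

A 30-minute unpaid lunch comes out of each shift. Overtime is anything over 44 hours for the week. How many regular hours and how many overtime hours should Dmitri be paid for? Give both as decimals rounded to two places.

Regular 36.65 hours, overtime 0.00 hours

Tue: 5:41 AM–2:27 PM = 8 h 46 min; less 30 min break → 8 h 16 min
Wed: 10:02 AM–6:25 PM = 8 h 23 min; less 30 min break → 7 h 53 min
Thu: 10:38 AM–4:41 PM = 6 h 3 min; less 30 min break → 5 h 33 min
Fri: 5:50 AM–2:03 PM = 8 h 13 min; less 30 min break → 7 h 43 min
Sat: 8:55 AM–12:56 PM = 4 h 1 min; less 30 min break → 3 h 31 min
Sun: 7:22 AM–11:35 AM = 4 h 13 min; less 30 min break → 3 h 43 min
Total worked: 36 h 39 min = 36.65 h.
Threshold 44 h → overtime 0 h 0 min, regular 36 h 39 min.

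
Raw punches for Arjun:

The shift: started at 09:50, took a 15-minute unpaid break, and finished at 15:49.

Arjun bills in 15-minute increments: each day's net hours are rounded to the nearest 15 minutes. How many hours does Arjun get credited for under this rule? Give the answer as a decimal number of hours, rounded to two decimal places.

The shift: 09:50–15:49 = 5 h 59 min − 15 min = 5 h 44 min → rounds to 5 h 45 min

5.75 hours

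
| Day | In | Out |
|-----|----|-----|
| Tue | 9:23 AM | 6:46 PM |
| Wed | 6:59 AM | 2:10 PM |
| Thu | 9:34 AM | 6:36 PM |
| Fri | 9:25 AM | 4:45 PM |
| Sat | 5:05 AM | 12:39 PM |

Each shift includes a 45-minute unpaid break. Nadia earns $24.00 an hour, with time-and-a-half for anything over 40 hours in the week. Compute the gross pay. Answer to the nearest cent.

Tue: 9:23 AM–6:46 PM = 9 h 23 min; less 45 min break → 8 h 38 min
Wed: 6:59 AM–2:10 PM = 7 h 11 min; less 45 min break → 6 h 26 min
Thu: 9:34 AM–6:36 PM = 9 h 2 min; less 45 min break → 8 h 17 min
Fri: 9:25 AM–4:45 PM = 7 h 20 min; less 45 min break → 6 h 35 min
Sat: 5:05 AM–12:39 PM = 7 h 34 min; less 45 min break → 6 h 49 min
Total worked: 36 h 45 min = 2205 min.
Regular 36 h 45 min = 2205 min at $24.00/h; overtime 0 h 0 min = 0 min at $36.00/h.
Pay = (2205 × $24.00 + 0 × $36.00) ÷ 60 = $882.00.

$882.00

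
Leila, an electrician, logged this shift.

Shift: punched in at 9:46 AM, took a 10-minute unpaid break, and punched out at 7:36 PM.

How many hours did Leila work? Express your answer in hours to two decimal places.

Shift: 9:46 AM–7:36 PM = 9 h 50 min; less 10 min break → 9 h 40 min

9.67 hours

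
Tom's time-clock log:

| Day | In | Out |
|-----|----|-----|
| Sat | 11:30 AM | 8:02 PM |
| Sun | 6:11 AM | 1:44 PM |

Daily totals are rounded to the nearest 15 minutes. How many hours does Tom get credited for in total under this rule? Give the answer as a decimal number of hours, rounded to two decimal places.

16.00 hours

Sat: 11:30 AM–8:02 PM = 8 h 32 min → rounds to 8 h 30 min
Sun: 6:11 AM–1:44 PM = 7 h 33 min → rounds to 7 h 30 min
Total credited: 16 h 0 min.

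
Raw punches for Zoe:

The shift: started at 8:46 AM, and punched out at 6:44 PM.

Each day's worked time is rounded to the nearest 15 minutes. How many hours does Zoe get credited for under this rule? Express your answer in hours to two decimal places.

10.00 hours

The shift: 8:46 AM–6:44 PM = 9 h 58 min → rounds to 10 h 0 min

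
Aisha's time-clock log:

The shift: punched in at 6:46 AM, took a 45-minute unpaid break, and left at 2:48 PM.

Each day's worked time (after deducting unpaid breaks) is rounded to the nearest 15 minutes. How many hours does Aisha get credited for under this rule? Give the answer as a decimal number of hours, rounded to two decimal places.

The shift: 6:46 AM–2:48 PM = 8 h 2 min − 45 min = 7 h 17 min → rounds to 7 h 15 min

7.25 hours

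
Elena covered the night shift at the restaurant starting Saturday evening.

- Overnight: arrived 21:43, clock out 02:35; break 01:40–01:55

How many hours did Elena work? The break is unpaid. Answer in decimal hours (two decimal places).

Overnight: 21:43 → midnight = 2 h 17 min; midnight → 02:35 = 2 h 35 min; span 4 h 52 min; less 15 min break → 4 h 37 min

4.62 hours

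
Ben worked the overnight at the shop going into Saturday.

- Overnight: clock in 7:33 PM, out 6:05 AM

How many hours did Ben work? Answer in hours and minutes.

10 h 32 min

Overnight: 7:33 PM → midnight = 4 h 27 min; midnight → 6:05 AM = 6 h 5 min; span 10 h 32 min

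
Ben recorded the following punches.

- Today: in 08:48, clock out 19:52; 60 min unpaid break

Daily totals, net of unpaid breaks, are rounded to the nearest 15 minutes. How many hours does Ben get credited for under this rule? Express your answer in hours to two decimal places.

10.00 hours

Today: 08:48–19:52 = 11 h 4 min − 60 min = 10 h 4 min → rounds to 10 h 0 min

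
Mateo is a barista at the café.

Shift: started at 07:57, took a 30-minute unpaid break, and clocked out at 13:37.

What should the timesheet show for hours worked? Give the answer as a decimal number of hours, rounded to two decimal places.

Shift: 07:57–13:37 = 5 h 40 min; less 30 min break → 5 h 10 min

5.17 hours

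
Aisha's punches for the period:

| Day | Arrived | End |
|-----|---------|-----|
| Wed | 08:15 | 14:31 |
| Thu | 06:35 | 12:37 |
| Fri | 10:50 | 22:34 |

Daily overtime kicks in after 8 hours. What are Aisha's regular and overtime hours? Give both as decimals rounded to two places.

Regular 20.30 hours, overtime 3.73 hours

Wed: 08:15–14:31 = 6 h 16 min
Thu: 06:35–12:37 = 6 h 2 min
Fri: 10:50–22:34 = 11 h 44 min
Wed reg 6 h 16 min / OT 0 h 0 min; Thu reg 6 h 2 min / OT 0 h 0 min; Fri reg 8 h 0 min / OT 3 h 44 min.
Totals: regular 20 h 18 min, overtime 3 h 44 min.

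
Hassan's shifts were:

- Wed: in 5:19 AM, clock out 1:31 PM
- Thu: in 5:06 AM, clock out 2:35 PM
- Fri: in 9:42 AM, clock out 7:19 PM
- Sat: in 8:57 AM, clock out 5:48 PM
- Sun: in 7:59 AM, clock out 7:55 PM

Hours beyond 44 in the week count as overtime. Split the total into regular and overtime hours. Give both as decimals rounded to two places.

Wed: 5:19 AM–1:31 PM = 8 h 12 min
Thu: 5:06 AM–2:35 PM = 9 h 29 min
Fri: 9:42 AM–7:19 PM = 9 h 37 min
Sat: 8:57 AM–5:48 PM = 8 h 51 min
Sun: 7:59 AM–7:55 PM = 11 h 56 min
Total worked: 48 h 5 min = 48.08 h.
Threshold 44 h → overtime 4 h 5 min, regular 44 h 0 min.

Regular 44.00 hours, overtime 4.08 hours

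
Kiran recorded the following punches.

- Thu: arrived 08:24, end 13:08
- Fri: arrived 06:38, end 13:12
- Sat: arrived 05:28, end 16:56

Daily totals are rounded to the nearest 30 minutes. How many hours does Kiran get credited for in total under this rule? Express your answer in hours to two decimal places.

22.50 hours

Thu: 08:24–13:08 = 4 h 44 min → rounds to 4 h 30 min
Fri: 06:38–13:12 = 6 h 34 min → rounds to 6 h 30 min
Sat: 05:28–16:56 = 11 h 28 min → rounds to 11 h 30 min
Total credited: 22 h 30 min.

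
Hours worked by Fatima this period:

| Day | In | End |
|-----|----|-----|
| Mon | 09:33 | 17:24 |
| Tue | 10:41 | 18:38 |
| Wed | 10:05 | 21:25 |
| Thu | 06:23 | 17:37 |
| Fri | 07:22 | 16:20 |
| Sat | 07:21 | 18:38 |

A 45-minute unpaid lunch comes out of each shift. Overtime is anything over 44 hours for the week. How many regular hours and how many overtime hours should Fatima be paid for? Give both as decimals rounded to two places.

Regular 44.00 hours, overtime 10.12 hours

Mon: 09:33–17:24 = 7 h 51 min; less 45 min break → 7 h 6 min
Tue: 10:41–18:38 = 7 h 57 min; less 45 min break → 7 h 12 min
Wed: 10:05–21:25 = 11 h 20 min; less 45 min break → 10 h 35 min
Thu: 06:23–17:37 = 11 h 14 min; less 45 min break → 10 h 29 min
Fri: 07:22–16:20 = 8 h 58 min; less 45 min break → 8 h 13 min
Sat: 07:21–18:38 = 11 h 17 min; less 45 min break → 10 h 32 min
Total worked: 54 h 7 min = 54.12 h.
Threshold 44 h → overtime 10 h 7 min, regular 44 h 0 min.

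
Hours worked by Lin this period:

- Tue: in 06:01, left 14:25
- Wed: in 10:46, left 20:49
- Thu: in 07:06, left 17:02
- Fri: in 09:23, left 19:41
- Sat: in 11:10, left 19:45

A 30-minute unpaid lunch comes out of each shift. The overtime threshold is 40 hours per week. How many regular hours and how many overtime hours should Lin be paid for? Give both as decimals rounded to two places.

Tue: 06:01–14:25 = 8 h 24 min; less 30 min break → 7 h 54 min
Wed: 10:46–20:49 = 10 h 3 min; less 30 min break → 9 h 33 min
Thu: 07:06–17:02 = 9 h 56 min; less 30 min break → 9 h 26 min
Fri: 09:23–19:41 = 10 h 18 min; less 30 min break → 9 h 48 min
Sat: 11:10–19:45 = 8 h 35 min; less 30 min break → 8 h 5 min
Total worked: 44 h 46 min = 44.77 h.
Threshold 40 h → overtime 4 h 46 min, regular 40 h 0 min.

Regular 40.00 hours, overtime 4.77 hours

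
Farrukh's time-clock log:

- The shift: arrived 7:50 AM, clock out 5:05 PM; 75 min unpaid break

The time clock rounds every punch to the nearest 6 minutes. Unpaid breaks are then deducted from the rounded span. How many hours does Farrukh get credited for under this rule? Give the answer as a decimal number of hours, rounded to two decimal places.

The shift: in 7:50 AM→7:48 AM, out 5:05 PM→5:06 PM; 9 h 18 min − 75 min = 8 h 3 min

8.05 hours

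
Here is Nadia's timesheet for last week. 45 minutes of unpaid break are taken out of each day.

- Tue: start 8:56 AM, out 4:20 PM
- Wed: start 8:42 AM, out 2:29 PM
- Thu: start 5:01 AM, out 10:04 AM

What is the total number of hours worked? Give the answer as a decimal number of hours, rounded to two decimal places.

Tue: 8:56 AM–4:20 PM = 7 h 24 min; less 45 min break → 6 h 39 min
Wed: 8:42 AM–2:29 PM = 5 h 47 min; less 45 min break → 5 h 2 min
Thu: 5:01 AM–10:04 AM = 5 h 3 min; less 45 min break → 4 h 18 min
Total: 6 h 39 min + 5 h 2 min + 4 h 18 min = 15 h 59 min.

15.98 hours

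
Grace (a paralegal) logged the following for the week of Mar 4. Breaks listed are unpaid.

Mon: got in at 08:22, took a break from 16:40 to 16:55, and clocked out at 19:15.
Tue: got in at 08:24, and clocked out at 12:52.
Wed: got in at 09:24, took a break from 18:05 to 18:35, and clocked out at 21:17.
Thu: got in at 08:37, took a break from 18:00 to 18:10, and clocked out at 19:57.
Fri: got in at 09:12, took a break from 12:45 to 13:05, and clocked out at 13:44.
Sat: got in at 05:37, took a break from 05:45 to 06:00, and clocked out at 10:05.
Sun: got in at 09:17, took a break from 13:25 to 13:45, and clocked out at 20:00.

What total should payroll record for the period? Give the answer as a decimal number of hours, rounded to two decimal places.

Mon: 08:22–19:15 = 10 h 53 min; less 15 min break → 10 h 38 min
Tue: 08:24–12:52 = 4 h 28 min
Wed: 09:24–21:17 = 11 h 53 min; less 30 min break → 11 h 23 min
Thu: 08:37–19:57 = 11 h 20 min; less 10 min break → 11 h 10 min
Fri: 09:12–13:44 = 4 h 32 min; less 20 min break → 4 h 12 min
Sat: 05:37–10:05 = 4 h 28 min; less 15 min break → 4 h 13 min
Sun: 09:17–20:00 = 10 h 43 min; less 20 min break → 10 h 23 min
Total: 10 h 38 min + 4 h 28 min + 11 h 23 min + 11 h 10 min + 4 h 12 min + 4 h 13 min + 10 h 23 min = 56 h 27 min.

56.45 hours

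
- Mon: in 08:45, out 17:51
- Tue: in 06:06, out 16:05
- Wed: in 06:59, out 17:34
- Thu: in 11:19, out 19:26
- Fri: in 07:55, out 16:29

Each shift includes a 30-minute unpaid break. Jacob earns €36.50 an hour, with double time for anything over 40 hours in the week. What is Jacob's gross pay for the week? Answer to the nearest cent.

€1741.05

Mon: 08:45–17:51 = 9 h 6 min; less 30 min break → 8 h 36 min
Tue: 06:06–16:05 = 9 h 59 min; less 30 min break → 9 h 29 min
Wed: 06:59–17:34 = 10 h 35 min; less 30 min break → 10 h 5 min
Thu: 11:19–19:26 = 8 h 7 min; less 30 min break → 7 h 37 min
Fri: 07:55–16:29 = 8 h 34 min; less 30 min break → 8 h 4 min
Total worked: 43 h 51 min = 2631 min.
Regular 40 h 0 min = 2400 min at €36.50/h; overtime 3 h 51 min = 231 min at €73.00/h.
Pay = (2400 × €36.50 + 231 × €73.00) ÷ 60 = €1741.05.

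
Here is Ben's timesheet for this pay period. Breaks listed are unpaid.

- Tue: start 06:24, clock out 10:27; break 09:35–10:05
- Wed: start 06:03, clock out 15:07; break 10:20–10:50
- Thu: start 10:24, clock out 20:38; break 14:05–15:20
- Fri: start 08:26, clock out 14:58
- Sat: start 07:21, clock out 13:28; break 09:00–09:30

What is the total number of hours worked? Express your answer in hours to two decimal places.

33.25 hours

Tue: 06:24–10:27 = 4 h 3 min; less 30 min break → 3 h 33 min
Wed: 06:03–15:07 = 9 h 4 min; less 30 min break → 8 h 34 min
Thu: 10:24–20:38 = 10 h 14 min; less 75 min break → 8 h 59 min
Fri: 08:26–14:58 = 6 h 32 min
Sat: 07:21–13:28 = 6 h 7 min; less 30 min break → 5 h 37 min
Total: 3 h 33 min + 8 h 34 min + 8 h 59 min + 6 h 32 min + 5 h 37 min = 33 h 15 min.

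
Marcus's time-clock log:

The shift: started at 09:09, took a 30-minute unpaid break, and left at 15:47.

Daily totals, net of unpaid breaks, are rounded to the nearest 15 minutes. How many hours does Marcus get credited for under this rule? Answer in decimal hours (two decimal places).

The shift: 09:09–15:47 = 6 h 38 min − 30 min = 6 h 8 min → rounds to 6 h 15 min

6.25 hours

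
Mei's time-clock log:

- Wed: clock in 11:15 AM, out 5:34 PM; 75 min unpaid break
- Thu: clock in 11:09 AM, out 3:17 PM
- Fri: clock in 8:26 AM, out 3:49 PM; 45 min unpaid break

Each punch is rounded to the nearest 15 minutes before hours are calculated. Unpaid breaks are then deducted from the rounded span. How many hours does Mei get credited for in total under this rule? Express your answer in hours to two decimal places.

Wed: in 11:15 AM→11:15 AM, out 5:34 PM→5:30 PM; 6 h 15 min − 75 min = 5 h 0 min
Thu: in 11:09 AM→11:15 AM, out 3:17 PM→3:15 PM; 4 h 0 min
Fri: in 8:26 AM→8:30 AM, out 3:49 PM→3:45 PM; 7 h 15 min − 45 min = 6 h 30 min
Total credited: 15 h 30 min.

15.50 hours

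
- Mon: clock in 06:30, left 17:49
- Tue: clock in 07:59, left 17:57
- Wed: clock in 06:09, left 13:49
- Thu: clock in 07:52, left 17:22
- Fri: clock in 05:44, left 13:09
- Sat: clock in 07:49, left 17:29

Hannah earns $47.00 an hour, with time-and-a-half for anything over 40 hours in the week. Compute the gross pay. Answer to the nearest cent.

Mon: 06:30–17:49 = 11 h 19 min
Tue: 07:59–17:57 = 9 h 58 min
Wed: 06:09–13:49 = 7 h 40 min
Thu: 07:52–17:22 = 9 h 30 min
Fri: 05:44–13:09 = 7 h 25 min
Sat: 07:49–17:29 = 9 h 40 min
Total worked: 55 h 32 min = 3332 min.
Regular 40 h 0 min = 2400 min at $47.00/h; overtime 15 h 32 min = 932 min at $70.50/h.
Pay = (2400 × $47.00 + 932 × $70.50) ÷ 60 = $2975.10.

$2975.10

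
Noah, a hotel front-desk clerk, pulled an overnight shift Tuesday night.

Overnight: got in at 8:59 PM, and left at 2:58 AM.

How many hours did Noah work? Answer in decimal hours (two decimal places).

Overnight: 8:59 PM → midnight = 3 h 1 min; midnight → 2:58 AM = 2 h 58 min; span 5 h 59 min

5.98 hours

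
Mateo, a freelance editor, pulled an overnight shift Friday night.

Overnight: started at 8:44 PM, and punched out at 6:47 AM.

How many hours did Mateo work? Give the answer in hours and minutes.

10 h 3 min

Overnight: 8:44 PM → midnight = 3 h 16 min; midnight → 6:47 AM = 6 h 47 min; span 10 h 3 min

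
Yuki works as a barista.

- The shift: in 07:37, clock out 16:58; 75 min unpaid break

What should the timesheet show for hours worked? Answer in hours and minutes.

8 h 6 min

The shift: 07:37–16:58 = 9 h 21 min; less 75 min break → 8 h 6 min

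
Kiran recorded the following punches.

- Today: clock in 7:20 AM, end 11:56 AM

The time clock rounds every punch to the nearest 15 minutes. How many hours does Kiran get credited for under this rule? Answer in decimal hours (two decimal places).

Today: in 7:20 AM→7:15 AM, out 11:56 AM→12:00 PM; 4 h 45 min

4.75 hours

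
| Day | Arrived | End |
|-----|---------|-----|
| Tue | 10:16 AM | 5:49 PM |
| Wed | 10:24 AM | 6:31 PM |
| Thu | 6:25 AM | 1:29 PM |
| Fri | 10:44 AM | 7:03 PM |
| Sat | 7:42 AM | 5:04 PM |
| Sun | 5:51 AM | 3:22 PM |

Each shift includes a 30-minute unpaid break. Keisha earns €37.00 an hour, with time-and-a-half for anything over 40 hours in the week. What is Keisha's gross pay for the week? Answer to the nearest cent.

Tue: 10:16 AM–5:49 PM = 7 h 33 min; less 30 min break → 7 h 3 min
Wed: 10:24 AM–6:31 PM = 8 h 7 min; less 30 min break → 7 h 37 min
Thu: 6:25 AM–1:29 PM = 7 h 4 min; less 30 min break → 6 h 34 min
Fri: 10:44 AM–7:03 PM = 8 h 19 min; less 30 min break → 7 h 49 min
Sat: 7:42 AM–5:04 PM = 9 h 22 min; less 30 min break → 8 h 52 min
Sun: 5:51 AM–3:22 PM = 9 h 31 min; less 30 min break → 9 h 1 min
Total worked: 46 h 56 min = 2816 min.
Regular 40 h 0 min = 2400 min at €37.00/h; overtime 6 h 56 min = 416 min at €55.50/h.
Pay = (2400 × €37.00 + 416 × €55.50) ÷ 60 = €1864.80.

€1864.80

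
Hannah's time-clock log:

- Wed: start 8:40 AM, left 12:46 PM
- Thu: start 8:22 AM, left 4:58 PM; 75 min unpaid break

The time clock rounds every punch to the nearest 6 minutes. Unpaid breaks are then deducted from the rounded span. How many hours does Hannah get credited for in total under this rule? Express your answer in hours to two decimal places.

11.45 hours

Wed: in 8:40 AM→8:42 AM, out 12:46 PM→12:48 PM; 4 h 6 min
Thu: in 8:22 AM→8:24 AM, out 4:58 PM→5:00 PM; 8 h 36 min − 75 min = 7 h 21 min
Total credited: 11 h 27 min.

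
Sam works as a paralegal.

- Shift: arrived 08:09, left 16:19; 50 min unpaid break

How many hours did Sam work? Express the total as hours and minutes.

7 h 20 min

Shift: 08:09–16:19 = 8 h 10 min; less 50 min break → 7 h 20 min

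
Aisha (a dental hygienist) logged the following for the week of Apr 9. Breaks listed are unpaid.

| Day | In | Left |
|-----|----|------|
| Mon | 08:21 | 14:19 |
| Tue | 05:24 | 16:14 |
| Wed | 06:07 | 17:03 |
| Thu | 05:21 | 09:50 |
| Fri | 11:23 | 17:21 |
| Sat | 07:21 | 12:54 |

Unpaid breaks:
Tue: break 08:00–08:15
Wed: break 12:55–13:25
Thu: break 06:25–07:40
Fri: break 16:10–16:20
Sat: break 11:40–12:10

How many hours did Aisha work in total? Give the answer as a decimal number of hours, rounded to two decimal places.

41.07 hours

Mon: 08:21–14:19 = 5 h 58 min
Tue: 05:24–16:14 = 10 h 50 min; less 15 min break → 10 h 35 min
Wed: 06:07–17:03 = 10 h 56 min; less 30 min break → 10 h 26 min
Thu: 05:21–09:50 = 4 h 29 min; less 75 min break → 3 h 14 min
Fri: 11:23–17:21 = 5 h 58 min; less 10 min break → 5 h 48 min
Sat: 07:21–12:54 = 5 h 33 min; less 30 min break → 5 h 3 min
Total: 5 h 58 min + 10 h 35 min + 10 h 26 min + 3 h 14 min + 5 h 48 min + 5 h 3 min = 41 h 4 min.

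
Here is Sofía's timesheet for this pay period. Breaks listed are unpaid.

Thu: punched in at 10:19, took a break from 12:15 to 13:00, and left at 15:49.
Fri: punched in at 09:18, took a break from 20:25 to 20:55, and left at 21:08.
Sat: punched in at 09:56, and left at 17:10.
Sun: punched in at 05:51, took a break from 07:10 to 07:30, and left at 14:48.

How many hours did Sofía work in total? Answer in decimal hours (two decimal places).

Thu: 10:19–15:49 = 5 h 30 min; less 45 min break → 4 h 45 min
Fri: 09:18–21:08 = 11 h 50 min; less 30 min break → 11 h 20 min
Sat: 09:56–17:10 = 7 h 14 min
Sun: 05:51–14:48 = 8 h 57 min; less 20 min break → 8 h 37 min
Total: 4 h 45 min + 11 h 20 min + 7 h 14 min + 8 h 37 min = 31 h 56 min.

31.93 hours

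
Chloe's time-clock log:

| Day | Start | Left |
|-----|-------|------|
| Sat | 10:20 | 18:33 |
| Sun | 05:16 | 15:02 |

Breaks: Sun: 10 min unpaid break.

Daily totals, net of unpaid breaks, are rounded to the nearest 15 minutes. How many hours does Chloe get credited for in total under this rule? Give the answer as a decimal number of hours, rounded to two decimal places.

17.75 hours

Sat: 10:20–18:33 = 8 h 13 min → rounds to 8 h 15 min
Sun: 05:16–15:02 = 9 h 46 min − 10 min = 9 h 36 min → rounds to 9 h 30 min
Total credited: 17 h 45 min.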